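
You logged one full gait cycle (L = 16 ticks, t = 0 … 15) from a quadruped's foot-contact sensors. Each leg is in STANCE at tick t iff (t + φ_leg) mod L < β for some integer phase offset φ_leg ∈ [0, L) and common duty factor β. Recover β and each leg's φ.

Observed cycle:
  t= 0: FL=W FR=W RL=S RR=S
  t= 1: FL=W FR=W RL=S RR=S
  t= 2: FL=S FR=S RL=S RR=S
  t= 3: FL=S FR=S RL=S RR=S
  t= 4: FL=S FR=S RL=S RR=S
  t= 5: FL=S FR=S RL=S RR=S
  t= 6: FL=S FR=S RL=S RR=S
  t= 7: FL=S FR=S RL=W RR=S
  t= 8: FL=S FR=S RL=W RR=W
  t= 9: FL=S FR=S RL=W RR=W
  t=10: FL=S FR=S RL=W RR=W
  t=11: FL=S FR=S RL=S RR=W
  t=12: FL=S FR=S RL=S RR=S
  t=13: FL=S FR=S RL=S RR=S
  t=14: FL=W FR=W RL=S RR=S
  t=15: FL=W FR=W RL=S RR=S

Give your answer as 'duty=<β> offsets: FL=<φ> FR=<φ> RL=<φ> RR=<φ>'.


duty=12 offsets: FL=14 FR=14 RL=5 RR=4

duty β = stance ticks per leg = 12
FL: stance ticks = 12; W→S at t=2 → φ=14
FR: stance ticks = 12; W→S at t=2 → φ=14
RL: stance ticks = 12; W→S at t=11 → φ=5
RR: stance ticks = 12; W→S at t=12 → φ=4


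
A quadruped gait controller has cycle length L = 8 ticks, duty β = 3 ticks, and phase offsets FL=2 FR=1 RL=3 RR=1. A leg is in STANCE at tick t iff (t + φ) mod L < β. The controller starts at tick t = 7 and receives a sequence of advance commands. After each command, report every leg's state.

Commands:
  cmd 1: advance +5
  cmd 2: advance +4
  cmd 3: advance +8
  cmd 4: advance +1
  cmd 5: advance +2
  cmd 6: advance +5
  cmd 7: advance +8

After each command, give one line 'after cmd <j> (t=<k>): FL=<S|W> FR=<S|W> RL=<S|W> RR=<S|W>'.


start t=7: FL=S FR=S RL=S RR=S
cmd 1: advance +5 → t=12, phase=(6,5,7,5) → FL=W FR=W RL=W RR=W
cmd 2: advance +4 → t=16, phase=(2,1,3,1) → FL=S FR=S RL=W RR=S
cmd 3: advance +8 → t=24, phase=(2,1,3,1) → FL=S FR=S RL=W RR=S
cmd 4: advance +1 → t=25, phase=(3,2,4,2) → FL=W FR=S RL=W RR=S
cmd 5: advance +2 → t=27, phase=(5,4,6,4) → FL=W FR=W RL=W RR=W
cmd 6: advance +5 → t=32, phase=(2,1,3,1) → FL=S FR=S RL=W RR=S
cmd 7: advance +8 → t=40, phase=(2,1,3,1) → FL=S FR=S RL=W RR=S

after cmd 1 (t=12): FL=W FR=W RL=W RR=W
after cmd 2 (t=16): FL=S FR=S RL=W RR=S
after cmd 3 (t=24): FL=S FR=S RL=W RR=S
after cmd 4 (t=25): FL=W FR=S RL=W RR=S
after cmd 5 (t=27): FL=W FR=W RL=W RR=W
after cmd 6 (t=32): FL=S FR=S RL=W RR=S
after cmd 7 (t=40): FL=S FR=S RL=W RR=S


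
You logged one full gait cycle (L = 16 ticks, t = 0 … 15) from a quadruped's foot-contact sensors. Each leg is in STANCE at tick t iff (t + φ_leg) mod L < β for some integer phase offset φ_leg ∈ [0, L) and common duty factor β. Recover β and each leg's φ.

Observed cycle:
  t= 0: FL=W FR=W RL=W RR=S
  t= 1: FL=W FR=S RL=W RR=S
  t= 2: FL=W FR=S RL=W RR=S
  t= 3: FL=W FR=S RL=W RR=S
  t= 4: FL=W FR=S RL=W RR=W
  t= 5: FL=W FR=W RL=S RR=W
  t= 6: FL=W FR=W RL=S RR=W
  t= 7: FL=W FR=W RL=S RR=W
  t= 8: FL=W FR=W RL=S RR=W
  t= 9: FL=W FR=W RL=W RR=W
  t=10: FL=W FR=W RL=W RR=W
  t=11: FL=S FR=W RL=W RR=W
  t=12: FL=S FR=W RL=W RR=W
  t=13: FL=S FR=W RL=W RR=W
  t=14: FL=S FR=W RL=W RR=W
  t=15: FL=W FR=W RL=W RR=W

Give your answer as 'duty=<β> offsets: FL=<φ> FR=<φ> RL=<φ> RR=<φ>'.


duty=4 offsets: FL=5 FR=15 RL=11 RR=0

duty β = stance ticks per leg = 4
FL: stance ticks = 4; W→S at t=11 → φ=5
FR: stance ticks = 4; W→S at t=1 → φ=15
RL: stance ticks = 4; W→S at t=5 → φ=11
RR: stance ticks = 4; W→S at t=0 → φ=0


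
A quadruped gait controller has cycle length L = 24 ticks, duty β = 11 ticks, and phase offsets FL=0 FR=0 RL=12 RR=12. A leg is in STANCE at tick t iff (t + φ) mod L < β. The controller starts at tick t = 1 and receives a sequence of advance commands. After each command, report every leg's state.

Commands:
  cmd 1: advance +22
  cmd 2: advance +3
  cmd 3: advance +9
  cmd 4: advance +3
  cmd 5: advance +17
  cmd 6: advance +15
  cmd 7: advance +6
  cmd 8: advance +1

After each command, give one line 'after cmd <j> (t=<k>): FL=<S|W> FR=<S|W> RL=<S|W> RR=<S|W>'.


start t=1: FL=S FR=S RL=W RR=W
cmd 1: advance +22 → t=23, phase=(23,23,11,11) → FL=W FR=W RL=W RR=W
cmd 2: advance +3 → t=26, phase=(2,2,14,14) → FL=S FR=S RL=W RR=W
cmd 3: advance +9 → t=35, phase=(11,11,23,23) → FL=W FR=W RL=W RR=W
cmd 4: advance +3 → t=38, phase=(14,14,2,2) → FL=W FR=W RL=S RR=S
cmd 5: advance +17 → t=55, phase=(7,7,19,19) → FL=S FR=S RL=W RR=W
cmd 6: advance +15 → t=70, phase=(22,22,10,10) → FL=W FR=W RL=S RR=S
cmd 7: advance +6 → t=76, phase=(4,4,16,16) → FL=S FR=S RL=W RR=W
cmd 8: advance +1 → t=77, phase=(5,5,17,17) → FL=S FR=S RL=W RR=W

after cmd 1 (t=23): FL=W FR=W RL=W RR=W
after cmd 2 (t=26): FL=S FR=S RL=W RR=W
after cmd 3 (t=35): FL=W FR=W RL=W RR=W
after cmd 4 (t=38): FL=W FR=W RL=S RR=S
after cmd 5 (t=55): FL=S FR=S RL=W RR=W
after cmd 6 (t=70): FL=W FR=W RL=S RR=S
after cmd 7 (t=76): FL=S FR=S RL=W RR=W
after cmd 8 (t=77): FL=S FR=S RL=W RR=W


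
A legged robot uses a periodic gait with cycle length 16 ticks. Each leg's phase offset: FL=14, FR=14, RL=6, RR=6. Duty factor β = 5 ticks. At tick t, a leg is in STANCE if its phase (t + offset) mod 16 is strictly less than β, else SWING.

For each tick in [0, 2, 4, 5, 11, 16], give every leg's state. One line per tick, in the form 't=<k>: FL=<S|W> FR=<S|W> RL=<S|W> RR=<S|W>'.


t=0: phase=(14,14,6,6) vs β=5 → FL=W FR=W RL=W RR=W
t=2: phase=(0,0,8,8) vs β=5 → FL=S FR=S RL=W RR=W
t=4: phase=(2,2,10,10) vs β=5 → FL=S FR=S RL=W RR=W
t=5: phase=(3,3,11,11) vs β=5 → FL=S FR=S RL=W RR=W
t=11: phase=(9,9,1,1) vs β=5 → FL=W FR=W RL=S RR=S
t=16: phase=(14,14,6,6) vs β=5 → FL=W FR=W RL=W RR=W

t=0: FL=W FR=W RL=W RR=W
t=2: FL=S FR=S RL=W RR=W
t=4: FL=S FR=S RL=W RR=W
t=5: FL=S FR=S RL=W RR=W
t=11: FL=W FR=W RL=S RR=S
t=16: FL=W FR=W RL=W RR=W


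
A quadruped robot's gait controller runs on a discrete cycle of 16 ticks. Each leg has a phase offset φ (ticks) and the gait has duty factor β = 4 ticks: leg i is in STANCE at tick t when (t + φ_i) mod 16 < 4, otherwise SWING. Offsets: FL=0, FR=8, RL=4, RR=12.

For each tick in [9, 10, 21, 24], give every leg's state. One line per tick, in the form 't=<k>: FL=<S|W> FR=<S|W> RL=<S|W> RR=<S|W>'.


t=9: phase=(9,1,13,5) vs β=4 → FL=W FR=S RL=W RR=W
t=10: phase=(10,2,14,6) vs β=4 → FL=W FR=S RL=W RR=W
t=21: phase=(5,13,9,1) vs β=4 → FL=W FR=W RL=W RR=S
t=24: phase=(8,0,12,4) vs β=4 → FL=W FR=S RL=W RR=W

t=9: FL=W FR=S RL=W RR=W
t=10: FL=W FR=S RL=W RR=W
t=21: FL=W FR=W RL=W RR=S
t=24: FL=W FR=S RL=W RR=W


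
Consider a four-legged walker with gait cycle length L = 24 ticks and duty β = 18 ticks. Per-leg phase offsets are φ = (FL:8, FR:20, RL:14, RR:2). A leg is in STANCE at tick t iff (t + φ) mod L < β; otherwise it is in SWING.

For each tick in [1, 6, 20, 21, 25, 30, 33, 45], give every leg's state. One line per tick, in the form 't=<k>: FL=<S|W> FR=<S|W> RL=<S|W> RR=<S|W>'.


t=1: FL=S FR=W RL=S RR=S
t=6: FL=S FR=S RL=W RR=S
t=20: FL=S FR=S RL=S RR=W
t=21: FL=S FR=S RL=S RR=W
t=25: FL=S FR=W RL=S RR=S
t=30: FL=S FR=S RL=W RR=S
t=33: FL=S FR=S RL=W RR=S
t=45: FL=S FR=S RL=S RR=W

t=1: phase=(9,21,15,3) vs β=18 → FL=S FR=W RL=S RR=S
t=6: phase=(14,2,20,8) vs β=18 → FL=S FR=S RL=W RR=S
t=20: phase=(4,16,10,22) vs β=18 → FL=S FR=S RL=S RR=W
t=21: phase=(5,17,11,23) vs β=18 → FL=S FR=S RL=S RR=W
t=25: phase=(9,21,15,3) vs β=18 → FL=S FR=W RL=S RR=S
t=30: phase=(14,2,20,8) vs β=18 → FL=S FR=S RL=W RR=S
t=33: phase=(17,5,23,11) vs β=18 → FL=S FR=S RL=W RR=S
t=45: phase=(5,17,11,23) vs β=18 → FL=S FR=S RL=S RR=W


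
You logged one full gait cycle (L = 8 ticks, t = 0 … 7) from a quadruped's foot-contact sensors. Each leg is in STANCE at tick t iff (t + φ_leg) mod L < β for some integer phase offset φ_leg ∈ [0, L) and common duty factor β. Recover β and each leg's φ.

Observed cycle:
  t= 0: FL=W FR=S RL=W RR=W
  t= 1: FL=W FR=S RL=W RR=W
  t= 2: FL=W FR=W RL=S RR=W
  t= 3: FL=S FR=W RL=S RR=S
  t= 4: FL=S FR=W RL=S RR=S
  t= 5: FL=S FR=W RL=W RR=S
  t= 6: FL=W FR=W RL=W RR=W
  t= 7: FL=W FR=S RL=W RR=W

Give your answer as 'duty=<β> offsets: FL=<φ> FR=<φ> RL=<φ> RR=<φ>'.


duty β = stance ticks per leg = 3
FL: stance ticks = 3; W→S at t=3 → φ=5
FR: stance ticks = 3; W→S at t=7 → φ=1
RL: stance ticks = 3; W→S at t=2 → φ=6
RR: stance ticks = 3; W→S at t=3 → φ=5

duty=3 offsets: FL=5 FR=1 RL=6 RR=5


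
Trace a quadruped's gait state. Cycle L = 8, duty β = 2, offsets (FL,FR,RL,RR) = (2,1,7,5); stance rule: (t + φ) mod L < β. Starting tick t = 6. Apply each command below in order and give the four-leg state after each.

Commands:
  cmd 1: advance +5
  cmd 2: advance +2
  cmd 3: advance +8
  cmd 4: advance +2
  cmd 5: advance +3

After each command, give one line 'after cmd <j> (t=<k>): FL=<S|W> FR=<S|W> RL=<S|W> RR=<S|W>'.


after cmd 1 (t=11): FL=W FR=W RL=W RR=S
after cmd 2 (t=13): FL=W FR=W RL=W RR=W
after cmd 3 (t=21): FL=W FR=W RL=W RR=W
after cmd 4 (t=23): FL=S FR=S RL=W RR=W
after cmd 5 (t=26): FL=W FR=W RL=S RR=W

start t=6: FL=S FR=W RL=W RR=W
cmd 1: advance +5 → t=11, phase=(5,4,2,0) → FL=W FR=W RL=W RR=S
cmd 2: advance +2 → t=13, phase=(7,6,4,2) → FL=W FR=W RL=W RR=W
cmd 3: advance +8 → t=21, phase=(7,6,4,2) → FL=W FR=W RL=W RR=W
cmd 4: advance +2 → t=23, phase=(1,0,6,4) → FL=S FR=S RL=W RR=W
cmd 5: advance +3 → t=26, phase=(4,3,1,7) → FL=W FR=W RL=S RR=W


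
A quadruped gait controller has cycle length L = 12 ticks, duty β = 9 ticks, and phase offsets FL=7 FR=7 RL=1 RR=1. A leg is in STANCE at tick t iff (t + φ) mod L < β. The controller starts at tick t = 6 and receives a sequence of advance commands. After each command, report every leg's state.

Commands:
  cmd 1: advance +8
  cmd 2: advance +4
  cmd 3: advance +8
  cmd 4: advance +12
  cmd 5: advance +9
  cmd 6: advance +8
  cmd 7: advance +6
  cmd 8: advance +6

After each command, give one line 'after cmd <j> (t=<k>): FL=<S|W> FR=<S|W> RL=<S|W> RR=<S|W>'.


after cmd 1 (t=14): FL=W FR=W RL=S RR=S
after cmd 2 (t=18): FL=S FR=S RL=S RR=S
after cmd 3 (t=26): FL=W FR=W RL=S RR=S
after cmd 4 (t=38): FL=W FR=W RL=S RR=S
after cmd 5 (t=47): FL=S FR=S RL=S RR=S
after cmd 6 (t=55): FL=S FR=S RL=S RR=S
after cmd 7 (t=61): FL=S FR=S RL=S RR=S
after cmd 8 (t=67): FL=S FR=S RL=S RR=S

start t=6: FL=S FR=S RL=S RR=S
cmd 1: advance +8 → t=14, phase=(9,9,3,3) → FL=W FR=W RL=S RR=S
cmd 2: advance +4 → t=18, phase=(1,1,7,7) → FL=S FR=S RL=S RR=S
cmd 3: advance +8 → t=26, phase=(9,9,3,3) → FL=W FR=W RL=S RR=S
cmd 4: advance +12 → t=38, phase=(9,9,3,3) → FL=W FR=W RL=S RR=S
cmd 5: advance +9 → t=47, phase=(6,6,0,0) → FL=S FR=S RL=S RR=S
cmd 6: advance +8 → t=55, phase=(2,2,8,8) → FL=S FR=S RL=S RR=S
cmd 7: advance +6 → t=61, phase=(8,8,2,2) → FL=S FR=S RL=S RR=S
cmd 8: advance +6 → t=67, phase=(2,2,8,8) → FL=S FR=S RL=S RR=S


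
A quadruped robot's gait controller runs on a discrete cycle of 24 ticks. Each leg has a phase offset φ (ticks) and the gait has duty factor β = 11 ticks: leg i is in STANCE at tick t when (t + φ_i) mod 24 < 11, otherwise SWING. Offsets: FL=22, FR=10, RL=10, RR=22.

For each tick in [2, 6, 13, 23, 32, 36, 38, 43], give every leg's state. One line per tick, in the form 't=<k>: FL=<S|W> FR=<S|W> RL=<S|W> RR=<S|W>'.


t=2: FL=S FR=W RL=W RR=S
t=6: FL=S FR=W RL=W RR=S
t=13: FL=W FR=W RL=W RR=W
t=23: FL=W FR=S RL=S RR=W
t=32: FL=S FR=W RL=W RR=S
t=36: FL=S FR=W RL=W RR=S
t=38: FL=W FR=S RL=S RR=W
t=43: FL=W FR=S RL=S RR=W

t=2: phase=(0,12,12,0) vs β=11 → FL=S FR=W RL=W RR=S
t=6: phase=(4,16,16,4) vs β=11 → FL=S FR=W RL=W RR=S
t=13: phase=(11,23,23,11) vs β=11 → FL=W FR=W RL=W RR=W
t=23: phase=(21,9,9,21) vs β=11 → FL=W FR=S RL=S RR=W
t=32: phase=(6,18,18,6) vs β=11 → FL=S FR=W RL=W RR=S
t=36: phase=(10,22,22,10) vs β=11 → FL=S FR=W RL=W RR=S
t=38: phase=(12,0,0,12) vs β=11 → FL=W FR=S RL=S RR=W
t=43: phase=(17,5,5,17) vs β=11 → FL=W FR=S RL=S RR=W


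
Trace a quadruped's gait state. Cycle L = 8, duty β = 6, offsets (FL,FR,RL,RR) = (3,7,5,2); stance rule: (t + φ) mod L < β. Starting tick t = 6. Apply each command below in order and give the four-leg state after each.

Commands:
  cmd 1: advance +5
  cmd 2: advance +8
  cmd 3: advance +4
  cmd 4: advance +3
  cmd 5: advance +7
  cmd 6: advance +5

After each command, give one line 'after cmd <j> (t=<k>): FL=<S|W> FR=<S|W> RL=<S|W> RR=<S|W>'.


start t=6: FL=S FR=S RL=S RR=S
cmd 1: advance +5 → t=11, phase=(6,2,0,5) → FL=W FR=S RL=S RR=S
cmd 2: advance +8 → t=19, phase=(6,2,0,5) → FL=W FR=S RL=S RR=S
cmd 3: advance +4 → t=23, phase=(2,6,4,1) → FL=S FR=W RL=S RR=S
cmd 4: advance +3 → t=26, phase=(5,1,7,4) → FL=S FR=S RL=W RR=S
cmd 5: advance +7 → t=33, phase=(4,0,6,3) → FL=S FR=S RL=W RR=S
cmd 6: advance +5 → t=38, phase=(1,5,3,0) → FL=S FR=S RL=S RR=S

after cmd 1 (t=11): FL=W FR=S RL=S RR=S
after cmd 2 (t=19): FL=W FR=S RL=S RR=S
after cmd 3 (t=23): FL=S FR=W RL=S RR=S
after cmd 4 (t=26): FL=S FR=S RL=W RR=S
after cmd 5 (t=33): FL=S FR=S RL=W RR=S
after cmd 6 (t=38): FL=S FR=S RL=S RR=S


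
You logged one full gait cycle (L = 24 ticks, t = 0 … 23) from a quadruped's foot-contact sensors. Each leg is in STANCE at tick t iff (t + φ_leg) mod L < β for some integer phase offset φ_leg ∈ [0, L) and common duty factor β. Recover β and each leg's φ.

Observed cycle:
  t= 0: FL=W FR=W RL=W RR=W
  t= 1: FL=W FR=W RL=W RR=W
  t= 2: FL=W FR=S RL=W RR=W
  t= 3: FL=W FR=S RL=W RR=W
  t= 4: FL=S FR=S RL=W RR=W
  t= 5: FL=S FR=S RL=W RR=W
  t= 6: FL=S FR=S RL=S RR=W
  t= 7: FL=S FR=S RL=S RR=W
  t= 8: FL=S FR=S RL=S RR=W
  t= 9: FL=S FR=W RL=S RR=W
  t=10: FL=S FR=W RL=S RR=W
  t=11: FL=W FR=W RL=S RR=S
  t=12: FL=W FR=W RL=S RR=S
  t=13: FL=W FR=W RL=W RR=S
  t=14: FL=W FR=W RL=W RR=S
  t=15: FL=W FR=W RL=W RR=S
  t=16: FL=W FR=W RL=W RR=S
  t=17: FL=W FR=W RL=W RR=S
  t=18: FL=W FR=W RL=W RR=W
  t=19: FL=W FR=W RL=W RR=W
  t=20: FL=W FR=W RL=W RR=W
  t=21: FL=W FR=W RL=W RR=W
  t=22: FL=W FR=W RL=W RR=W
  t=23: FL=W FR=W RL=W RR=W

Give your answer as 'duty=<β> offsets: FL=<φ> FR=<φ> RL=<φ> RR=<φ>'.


duty β = stance ticks per leg = 7
FL: stance ticks = 7; W→S at t=4 → φ=20
FR: stance ticks = 7; W→S at t=2 → φ=22
RL: stance ticks = 7; W→S at t=6 → φ=18
RR: stance ticks = 7; W→S at t=11 → φ=13

duty=7 offsets: FL=20 FR=22 RL=18 RR=13


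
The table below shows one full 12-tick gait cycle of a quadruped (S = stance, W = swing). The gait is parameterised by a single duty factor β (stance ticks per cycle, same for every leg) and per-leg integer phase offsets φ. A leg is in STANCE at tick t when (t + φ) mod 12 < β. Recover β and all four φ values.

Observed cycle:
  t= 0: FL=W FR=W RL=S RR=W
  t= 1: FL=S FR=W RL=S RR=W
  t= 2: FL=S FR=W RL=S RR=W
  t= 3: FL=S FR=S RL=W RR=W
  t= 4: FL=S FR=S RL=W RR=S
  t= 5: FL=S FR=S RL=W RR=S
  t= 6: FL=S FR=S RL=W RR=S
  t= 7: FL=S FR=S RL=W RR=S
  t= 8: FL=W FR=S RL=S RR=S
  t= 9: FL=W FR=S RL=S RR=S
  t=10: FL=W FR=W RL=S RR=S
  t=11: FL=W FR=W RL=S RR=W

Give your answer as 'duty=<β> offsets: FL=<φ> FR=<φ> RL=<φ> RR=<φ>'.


duty β = stance ticks per leg = 7
FL: stance ticks = 7; W→S at t=1 → φ=11
FR: stance ticks = 7; W→S at t=3 → φ=9
RL: stance ticks = 7; W→S at t=8 → φ=4
RR: stance ticks = 7; W→S at t=4 → φ=8

duty=7 offsets: FL=11 FR=9 RL=4 RR=8


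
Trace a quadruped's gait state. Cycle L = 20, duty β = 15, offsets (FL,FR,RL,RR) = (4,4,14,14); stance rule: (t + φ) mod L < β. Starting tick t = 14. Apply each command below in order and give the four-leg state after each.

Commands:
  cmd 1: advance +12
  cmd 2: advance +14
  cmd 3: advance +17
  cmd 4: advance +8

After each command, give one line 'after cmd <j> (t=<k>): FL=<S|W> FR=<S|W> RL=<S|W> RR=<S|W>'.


start t=14: FL=W FR=W RL=S RR=S
cmd 1: advance +12 → t=26, phase=(10,10,0,0) → FL=S FR=S RL=S RR=S
cmd 2: advance +14 → t=40, phase=(4,4,14,14) → FL=S FR=S RL=S RR=S
cmd 3: advance +17 → t=57, phase=(1,1,11,11) → FL=S FR=S RL=S RR=S
cmd 4: advance +8 → t=65, phase=(9,9,19,19) → FL=S FR=S RL=W RR=W

after cmd 1 (t=26): FL=S FR=S RL=S RR=S
after cmd 2 (t=40): FL=S FR=S RL=S RR=S
after cmd 3 (t=57): FL=S FR=S RL=S RR=S
after cmd 4 (t=65): FL=S FR=S RL=W RR=W


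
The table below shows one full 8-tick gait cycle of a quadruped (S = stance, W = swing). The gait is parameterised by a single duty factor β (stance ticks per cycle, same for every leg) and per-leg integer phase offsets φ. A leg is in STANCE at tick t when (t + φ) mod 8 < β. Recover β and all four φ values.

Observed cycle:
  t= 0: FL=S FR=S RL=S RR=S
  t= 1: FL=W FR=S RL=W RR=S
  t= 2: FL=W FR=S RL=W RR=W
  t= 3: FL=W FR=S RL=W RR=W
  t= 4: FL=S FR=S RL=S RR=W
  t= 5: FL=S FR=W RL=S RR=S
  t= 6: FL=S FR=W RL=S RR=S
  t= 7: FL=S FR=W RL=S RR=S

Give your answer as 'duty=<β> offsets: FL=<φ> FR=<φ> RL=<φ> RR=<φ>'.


duty β = stance ticks per leg = 5
FL: stance ticks = 5; W→S at t=4 → φ=4
FR: stance ticks = 5; W→S at t=0 → φ=0
RL: stance ticks = 5; W→S at t=4 → φ=4
RR: stance ticks = 5; W→S at t=5 → φ=3

duty=5 offsets: FL=4 FR=0 RL=4 RR=3


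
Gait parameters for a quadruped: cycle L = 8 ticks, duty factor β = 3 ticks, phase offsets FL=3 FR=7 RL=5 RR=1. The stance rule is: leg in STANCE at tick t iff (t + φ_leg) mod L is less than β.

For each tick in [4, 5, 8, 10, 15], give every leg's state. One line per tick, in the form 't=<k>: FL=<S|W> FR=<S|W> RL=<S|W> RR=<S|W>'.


t=4: FL=W FR=W RL=S RR=W
t=5: FL=S FR=W RL=S RR=W
t=8: FL=W FR=W RL=W RR=S
t=10: FL=W FR=S RL=W RR=W
t=15: FL=S FR=W RL=W RR=S

t=4: phase=(7,3,1,5) vs β=3 → FL=W FR=W RL=S RR=W
t=5: phase=(0,4,2,6) vs β=3 → FL=S FR=W RL=S RR=W
t=8: phase=(3,7,5,1) vs β=3 → FL=W FR=W RL=W RR=S
t=10: phase=(5,1,7,3) vs β=3 → FL=W FR=S RL=W RR=W
t=15: phase=(2,6,4,0) vs β=3 → FL=S FR=W RL=W RR=S


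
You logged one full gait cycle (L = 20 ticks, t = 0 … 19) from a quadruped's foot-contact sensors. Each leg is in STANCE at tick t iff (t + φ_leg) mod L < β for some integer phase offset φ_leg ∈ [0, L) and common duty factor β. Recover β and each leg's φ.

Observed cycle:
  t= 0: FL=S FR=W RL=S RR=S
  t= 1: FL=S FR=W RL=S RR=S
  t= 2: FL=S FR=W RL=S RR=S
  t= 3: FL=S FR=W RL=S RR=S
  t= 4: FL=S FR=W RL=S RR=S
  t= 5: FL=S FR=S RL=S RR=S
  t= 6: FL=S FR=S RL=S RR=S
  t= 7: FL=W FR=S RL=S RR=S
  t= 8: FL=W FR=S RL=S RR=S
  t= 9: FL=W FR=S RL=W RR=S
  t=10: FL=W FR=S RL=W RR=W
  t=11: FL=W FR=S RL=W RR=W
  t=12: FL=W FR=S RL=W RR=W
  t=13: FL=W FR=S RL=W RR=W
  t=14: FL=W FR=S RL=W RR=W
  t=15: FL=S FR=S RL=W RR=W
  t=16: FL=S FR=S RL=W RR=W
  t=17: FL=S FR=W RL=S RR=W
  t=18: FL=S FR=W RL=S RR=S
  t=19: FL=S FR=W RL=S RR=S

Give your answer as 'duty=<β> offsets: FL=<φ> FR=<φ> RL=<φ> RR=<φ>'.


duty=12 offsets: FL=5 FR=15 RL=3 RR=2

duty β = stance ticks per leg = 12
FL: stance ticks = 12; W→S at t=15 → φ=5
FR: stance ticks = 12; W→S at t=5 → φ=15
RL: stance ticks = 12; W→S at t=17 → φ=3
RR: stance ticks = 12; W→S at t=18 → φ=2


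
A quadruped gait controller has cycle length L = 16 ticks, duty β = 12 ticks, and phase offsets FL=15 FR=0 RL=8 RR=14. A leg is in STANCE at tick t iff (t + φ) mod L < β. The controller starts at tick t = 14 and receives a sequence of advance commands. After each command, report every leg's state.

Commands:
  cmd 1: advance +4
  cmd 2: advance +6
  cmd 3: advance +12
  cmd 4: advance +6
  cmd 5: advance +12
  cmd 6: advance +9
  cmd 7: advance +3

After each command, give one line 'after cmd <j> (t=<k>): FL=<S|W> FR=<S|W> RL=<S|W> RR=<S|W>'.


after cmd 1 (t=18): FL=S FR=S RL=S RR=S
after cmd 2 (t=24): FL=S FR=S RL=S RR=S
after cmd 3 (t=36): FL=S FR=S RL=W RR=S
after cmd 4 (t=42): FL=S FR=S RL=S RR=S
after cmd 5 (t=54): FL=S FR=S RL=W RR=S
after cmd 6 (t=63): FL=W FR=W RL=S RR=W
after cmd 7 (t=66): FL=S FR=S RL=S RR=S

start t=14: FL=W FR=W RL=S RR=W
cmd 1: advance +4 → t=18, phase=(1,2,10,0) → FL=S FR=S RL=S RR=S
cmd 2: advance +6 → t=24, phase=(7,8,0,6) → FL=S FR=S RL=S RR=S
cmd 3: advance +12 → t=36, phase=(3,4,12,2) → FL=S FR=S RL=W RR=S
cmd 4: advance +6 → t=42, phase=(9,10,2,8) → FL=S FR=S RL=S RR=S
cmd 5: advance +12 → t=54, phase=(5,6,14,4) → FL=S FR=S RL=W RR=S
cmd 6: advance +9 → t=63, phase=(14,15,7,13) → FL=W FR=W RL=S RR=W
cmd 7: advance +3 → t=66, phase=(1,2,10,0) → FL=S FR=S RL=S RR=S


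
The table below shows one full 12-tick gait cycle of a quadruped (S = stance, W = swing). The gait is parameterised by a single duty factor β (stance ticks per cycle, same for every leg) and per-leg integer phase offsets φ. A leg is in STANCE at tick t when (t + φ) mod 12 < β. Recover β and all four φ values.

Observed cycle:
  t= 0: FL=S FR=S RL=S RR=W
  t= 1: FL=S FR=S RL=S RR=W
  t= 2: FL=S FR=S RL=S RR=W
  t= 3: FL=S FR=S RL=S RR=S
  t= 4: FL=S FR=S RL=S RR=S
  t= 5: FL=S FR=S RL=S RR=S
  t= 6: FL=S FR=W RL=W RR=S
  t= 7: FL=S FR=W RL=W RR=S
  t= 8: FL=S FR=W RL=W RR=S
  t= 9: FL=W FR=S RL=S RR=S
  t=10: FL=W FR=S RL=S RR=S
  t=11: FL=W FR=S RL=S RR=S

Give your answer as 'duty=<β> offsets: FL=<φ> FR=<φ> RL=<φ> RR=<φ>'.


duty=9 offsets: FL=0 FR=3 RL=3 RR=9

duty β = stance ticks per leg = 9
FL: stance ticks = 9; W→S at t=0 → φ=0
FR: stance ticks = 9; W→S at t=9 → φ=3
RL: stance ticks = 9; W→S at t=9 → φ=3
RR: stance ticks = 9; W→S at t=3 → φ=9


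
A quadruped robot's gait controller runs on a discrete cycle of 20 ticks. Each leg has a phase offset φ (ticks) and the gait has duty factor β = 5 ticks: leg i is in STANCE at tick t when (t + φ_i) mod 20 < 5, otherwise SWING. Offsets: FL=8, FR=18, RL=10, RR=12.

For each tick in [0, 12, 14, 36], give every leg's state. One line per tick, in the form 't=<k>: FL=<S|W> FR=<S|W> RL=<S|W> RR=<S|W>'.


t=0: FL=W FR=W RL=W RR=W
t=12: FL=S FR=W RL=S RR=S
t=14: FL=S FR=W RL=S RR=W
t=36: FL=S FR=W RL=W RR=W

t=0: phase=(8,18,10,12) vs β=5 → FL=W FR=W RL=W RR=W
t=12: phase=(0,10,2,4) vs β=5 → FL=S FR=W RL=S RR=S
t=14: phase=(2,12,4,6) vs β=5 → FL=S FR=W RL=S RR=W
t=36: phase=(4,14,6,8) vs β=5 → FL=S FR=W RL=W RR=W


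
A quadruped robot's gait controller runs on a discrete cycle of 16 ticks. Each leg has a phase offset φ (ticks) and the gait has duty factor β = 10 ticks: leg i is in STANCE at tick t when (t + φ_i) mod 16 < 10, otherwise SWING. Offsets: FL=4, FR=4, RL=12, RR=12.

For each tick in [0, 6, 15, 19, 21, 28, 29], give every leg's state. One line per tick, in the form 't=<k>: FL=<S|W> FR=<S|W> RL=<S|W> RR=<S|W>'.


t=0: FL=S FR=S RL=W RR=W
t=6: FL=W FR=W RL=S RR=S
t=15: FL=S FR=S RL=W RR=W
t=19: FL=S FR=S RL=W RR=W
t=21: FL=S FR=S RL=S RR=S
t=28: FL=S FR=S RL=S RR=S
t=29: FL=S FR=S RL=S RR=S

t=0: phase=(4,4,12,12) vs β=10 → FL=S FR=S RL=W RR=W
t=6: phase=(10,10,2,2) vs β=10 → FL=W FR=W RL=S RR=S
t=15: phase=(3,3,11,11) vs β=10 → FL=S FR=S RL=W RR=W
t=19: phase=(7,7,15,15) vs β=10 → FL=S FR=S RL=W RR=W
t=21: phase=(9,9,1,1) vs β=10 → FL=S FR=S RL=S RR=S
t=28: phase=(0,0,8,8) vs β=10 → FL=S FR=S RL=S RR=S
t=29: phase=(1,1,9,9) vs β=10 → FL=S FR=S RL=S RR=S


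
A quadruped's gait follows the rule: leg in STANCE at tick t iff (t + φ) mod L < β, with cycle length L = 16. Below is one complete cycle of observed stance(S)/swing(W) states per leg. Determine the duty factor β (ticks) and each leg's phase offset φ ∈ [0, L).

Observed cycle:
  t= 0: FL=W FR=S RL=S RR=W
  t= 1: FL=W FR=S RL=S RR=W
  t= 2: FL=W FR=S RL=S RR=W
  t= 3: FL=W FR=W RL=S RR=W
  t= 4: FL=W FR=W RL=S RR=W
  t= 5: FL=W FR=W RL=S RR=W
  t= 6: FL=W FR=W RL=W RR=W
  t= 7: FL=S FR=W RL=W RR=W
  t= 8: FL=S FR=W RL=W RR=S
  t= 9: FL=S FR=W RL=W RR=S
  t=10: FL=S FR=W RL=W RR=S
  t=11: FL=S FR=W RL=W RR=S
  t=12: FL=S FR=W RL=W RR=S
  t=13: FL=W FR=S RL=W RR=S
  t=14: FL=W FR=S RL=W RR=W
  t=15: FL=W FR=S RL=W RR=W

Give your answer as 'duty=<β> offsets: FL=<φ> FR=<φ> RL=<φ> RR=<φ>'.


duty=6 offsets: FL=9 FR=3 RL=0 RR=8

duty β = stance ticks per leg = 6
FL: stance ticks = 6; W→S at t=7 → φ=9
FR: stance ticks = 6; W→S at t=13 → φ=3
RL: stance ticks = 6; W→S at t=0 → φ=0
RR: stance ticks = 6; W→S at t=8 → φ=8


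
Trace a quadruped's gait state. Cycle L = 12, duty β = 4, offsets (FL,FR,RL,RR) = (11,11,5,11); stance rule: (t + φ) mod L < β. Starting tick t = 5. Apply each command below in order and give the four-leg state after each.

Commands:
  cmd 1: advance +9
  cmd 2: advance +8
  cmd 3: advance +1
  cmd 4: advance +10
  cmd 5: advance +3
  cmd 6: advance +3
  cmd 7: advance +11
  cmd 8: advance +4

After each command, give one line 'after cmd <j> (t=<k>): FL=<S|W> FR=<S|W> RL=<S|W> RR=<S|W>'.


after cmd 1 (t=14): FL=S FR=S RL=W RR=S
after cmd 2 (t=22): FL=W FR=W RL=S RR=W
after cmd 3 (t=23): FL=W FR=W RL=W RR=W
after cmd 4 (t=33): FL=W FR=W RL=S RR=W
after cmd 5 (t=36): FL=W FR=W RL=W RR=W
after cmd 6 (t=39): FL=S FR=S RL=W RR=S
after cmd 7 (t=50): FL=S FR=S RL=W RR=S
after cmd 8 (t=54): FL=W FR=W RL=W RR=W

start t=5: FL=W FR=W RL=W RR=W
cmd 1: advance +9 → t=14, phase=(1,1,7,1) → FL=S FR=S RL=W RR=S
cmd 2: advance +8 → t=22, phase=(9,9,3,9) → FL=W FR=W RL=S RR=W
cmd 3: advance +1 → t=23, phase=(10,10,4,10) → FL=W FR=W RL=W RR=W
cmd 4: advance +10 → t=33, phase=(8,8,2,8) → FL=W FR=W RL=S RR=W
cmd 5: advance +3 → t=36, phase=(11,11,5,11) → FL=W FR=W RL=W RR=W
cmd 6: advance +3 → t=39, phase=(2,2,8,2) → FL=S FR=S RL=W RR=S
cmd 7: advance +11 → t=50, phase=(1,1,7,1) → FL=S FR=S RL=W RR=S
cmd 8: advance +4 → t=54, phase=(5,5,11,5) → FL=W FR=W RL=W RR=W


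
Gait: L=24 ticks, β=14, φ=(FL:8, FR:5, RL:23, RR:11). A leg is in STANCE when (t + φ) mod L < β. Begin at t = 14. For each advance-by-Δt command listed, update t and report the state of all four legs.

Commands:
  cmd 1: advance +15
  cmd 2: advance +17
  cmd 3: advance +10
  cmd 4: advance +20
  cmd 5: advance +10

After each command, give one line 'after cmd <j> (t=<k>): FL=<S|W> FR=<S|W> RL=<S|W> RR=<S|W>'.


start t=14: FL=W FR=W RL=S RR=S
cmd 1: advance +15 → t=29, phase=(13,10,4,16) → FL=S FR=S RL=S RR=W
cmd 2: advance +17 → t=46, phase=(6,3,21,9) → FL=S FR=S RL=W RR=S
cmd 3: advance +10 → t=56, phase=(16,13,7,19) → FL=W FR=S RL=S RR=W
cmd 4: advance +20 → t=76, phase=(12,9,3,15) → FL=S FR=S RL=S RR=W
cmd 5: advance +10 → t=86, phase=(22,19,13,1) → FL=W FR=W RL=S RR=S

after cmd 1 (t=29): FL=S FR=S RL=S RR=W
after cmd 2 (t=46): FL=S FR=S RL=W RR=S
after cmd 3 (t=56): FL=W FR=S RL=S RR=W
after cmd 4 (t=76): FL=S FR=S RL=S RR=W
after cmd 5 (t=86): FL=W FR=W RL=S RR=S


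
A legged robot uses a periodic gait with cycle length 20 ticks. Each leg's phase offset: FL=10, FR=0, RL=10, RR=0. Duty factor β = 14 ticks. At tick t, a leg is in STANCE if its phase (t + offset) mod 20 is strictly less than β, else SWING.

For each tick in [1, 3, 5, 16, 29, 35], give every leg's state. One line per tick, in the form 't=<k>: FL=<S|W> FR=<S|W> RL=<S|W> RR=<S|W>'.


t=1: FL=S FR=S RL=S RR=S
t=3: FL=S FR=S RL=S RR=S
t=5: FL=W FR=S RL=W RR=S
t=16: FL=S FR=W RL=S RR=W
t=29: FL=W FR=S RL=W RR=S
t=35: FL=S FR=W RL=S RR=W

t=1: phase=(11,1,11,1) vs β=14 → FL=S FR=S RL=S RR=S
t=3: phase=(13,3,13,3) vs β=14 → FL=S FR=S RL=S RR=S
t=5: phase=(15,5,15,5) vs β=14 → FL=W FR=S RL=W RR=S
t=16: phase=(6,16,6,16) vs β=14 → FL=S FR=W RL=S RR=W
t=29: phase=(19,9,19,9) vs β=14 → FL=W FR=S RL=W RR=S
t=35: phase=(5,15,5,15) vs β=14 → FL=S FR=W RL=S RR=W


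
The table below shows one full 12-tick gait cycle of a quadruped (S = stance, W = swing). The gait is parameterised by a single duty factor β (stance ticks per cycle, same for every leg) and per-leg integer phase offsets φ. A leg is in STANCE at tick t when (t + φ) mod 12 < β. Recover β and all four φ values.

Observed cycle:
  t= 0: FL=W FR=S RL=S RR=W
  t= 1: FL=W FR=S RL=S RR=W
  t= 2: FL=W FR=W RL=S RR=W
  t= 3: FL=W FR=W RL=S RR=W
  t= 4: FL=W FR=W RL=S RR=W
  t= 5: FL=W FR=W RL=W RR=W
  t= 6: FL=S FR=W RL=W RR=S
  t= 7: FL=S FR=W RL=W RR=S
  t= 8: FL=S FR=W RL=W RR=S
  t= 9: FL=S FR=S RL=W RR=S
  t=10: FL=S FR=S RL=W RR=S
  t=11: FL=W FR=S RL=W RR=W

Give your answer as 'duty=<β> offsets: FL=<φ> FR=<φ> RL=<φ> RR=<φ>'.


duty=5 offsets: FL=6 FR=3 RL=0 RR=6

duty β = stance ticks per leg = 5
FL: stance ticks = 5; W→S at t=6 → φ=6
FR: stance ticks = 5; W→S at t=9 → φ=3
RL: stance ticks = 5; W→S at t=0 → φ=0
RR: stance ticks = 5; W→S at t=6 → φ=6


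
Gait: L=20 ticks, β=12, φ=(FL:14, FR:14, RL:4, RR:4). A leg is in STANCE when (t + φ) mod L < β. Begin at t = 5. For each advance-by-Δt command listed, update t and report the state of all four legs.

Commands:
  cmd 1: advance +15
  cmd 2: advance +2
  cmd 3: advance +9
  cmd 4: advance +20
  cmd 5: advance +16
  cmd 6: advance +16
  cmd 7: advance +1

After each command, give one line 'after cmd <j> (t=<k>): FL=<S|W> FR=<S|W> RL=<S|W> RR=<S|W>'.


start t=5: FL=W FR=W RL=S RR=S
cmd 1: advance +15 → t=20, phase=(14,14,4,4) → FL=W FR=W RL=S RR=S
cmd 2: advance +2 → t=22, phase=(16,16,6,6) → FL=W FR=W RL=S RR=S
cmd 3: advance +9 → t=31, phase=(5,5,15,15) → FL=S FR=S RL=W RR=W
cmd 4: advance +20 → t=51, phase=(5,5,15,15) → FL=S FR=S RL=W RR=W
cmd 5: advance +16 → t=67, phase=(1,1,11,11) → FL=S FR=S RL=S RR=S
cmd 6: advance +16 → t=83, phase=(17,17,7,7) → FL=W FR=W RL=S RR=S
cmd 7: advance +1 → t=84, phase=(18,18,8,8) → FL=W FR=W RL=S RR=S

after cmd 1 (t=20): FL=W FR=W RL=S RR=S
after cmd 2 (t=22): FL=W FR=W RL=S RR=S
after cmd 3 (t=31): FL=S FR=S RL=W RR=W
after cmd 4 (t=51): FL=S FR=S RL=W RR=W
after cmd 5 (t=67): FL=S FR=S RL=S RR=S
after cmd 6 (t=83): FL=W FR=W RL=S RR=S
after cmd 7 (t=84): FL=W FR=W RL=S RR=S


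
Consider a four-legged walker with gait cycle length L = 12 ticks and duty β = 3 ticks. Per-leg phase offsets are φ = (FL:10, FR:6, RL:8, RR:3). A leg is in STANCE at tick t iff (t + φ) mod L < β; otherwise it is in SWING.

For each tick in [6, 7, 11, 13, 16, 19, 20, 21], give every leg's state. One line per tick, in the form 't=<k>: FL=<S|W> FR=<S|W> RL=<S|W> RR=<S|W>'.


t=6: phase=(4,0,2,9) vs β=3 → FL=W FR=S RL=S RR=W
t=7: phase=(5,1,3,10) vs β=3 → FL=W FR=S RL=W RR=W
t=11: phase=(9,5,7,2) vs β=3 → FL=W FR=W RL=W RR=S
t=13: phase=(11,7,9,4) vs β=3 → FL=W FR=W RL=W RR=W
t=16: phase=(2,10,0,7) vs β=3 → FL=S FR=W RL=S RR=W
t=19: phase=(5,1,3,10) vs β=3 → FL=W FR=S RL=W RR=W
t=20: phase=(6,2,4,11) vs β=3 → FL=W FR=S RL=W RR=W
t=21: phase=(7,3,5,0) vs β=3 → FL=W FR=W RL=W RR=S

t=6: FL=W FR=S RL=S RR=W
t=7: FL=W FR=S RL=W RR=W
t=11: FL=W FR=W RL=W RR=S
t=13: FL=W FR=W RL=W RR=W
t=16: FL=S FR=W RL=S RR=W
t=19: FL=W FR=S RL=W RR=W
t=20: FL=W FR=S RL=W RR=W
t=21: FL=W FR=W RL=W RR=S


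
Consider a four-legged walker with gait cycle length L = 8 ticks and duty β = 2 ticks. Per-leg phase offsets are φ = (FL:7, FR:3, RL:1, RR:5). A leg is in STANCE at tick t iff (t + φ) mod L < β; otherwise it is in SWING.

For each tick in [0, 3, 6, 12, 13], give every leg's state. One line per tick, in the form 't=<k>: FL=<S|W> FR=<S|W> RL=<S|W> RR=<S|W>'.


t=0: phase=(7,3,1,5) vs β=2 → FL=W FR=W RL=S RR=W
t=3: phase=(2,6,4,0) vs β=2 → FL=W FR=W RL=W RR=S
t=6: phase=(5,1,7,3) vs β=2 → FL=W FR=S RL=W RR=W
t=12: phase=(3,7,5,1) vs β=2 → FL=W FR=W RL=W RR=S
t=13: phase=(4,0,6,2) vs β=2 → FL=W FR=S RL=W RR=W

t=0: FL=W FR=W RL=S RR=W
t=3: FL=W FR=W RL=W RR=S
t=6: FL=W FR=S RL=W RR=W
t=12: FL=W FR=W RL=W RR=S
t=13: FL=W FR=S RL=W RR=W


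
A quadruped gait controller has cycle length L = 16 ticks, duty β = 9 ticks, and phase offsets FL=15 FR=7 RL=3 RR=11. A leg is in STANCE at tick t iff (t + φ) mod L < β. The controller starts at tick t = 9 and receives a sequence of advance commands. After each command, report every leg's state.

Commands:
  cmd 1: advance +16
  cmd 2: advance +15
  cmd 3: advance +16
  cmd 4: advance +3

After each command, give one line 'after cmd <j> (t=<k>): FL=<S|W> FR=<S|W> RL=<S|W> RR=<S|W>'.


after cmd 1 (t=25): FL=S FR=S RL=W RR=S
after cmd 2 (t=40): FL=S FR=W RL=W RR=S
after cmd 3 (t=56): FL=S FR=W RL=W RR=S
after cmd 4 (t=59): FL=W FR=S RL=W RR=S

start t=9: FL=S FR=S RL=W RR=S
cmd 1: advance +16 → t=25, phase=(8,0,12,4) → FL=S FR=S RL=W RR=S
cmd 2: advance +15 → t=40, phase=(7,15,11,3) → FL=S FR=W RL=W RR=S
cmd 3: advance +16 → t=56, phase=(7,15,11,3) → FL=S FR=W RL=W RR=S
cmd 4: advance +3 → t=59, phase=(10,2,14,6) → FL=W FR=S RL=W RR=S


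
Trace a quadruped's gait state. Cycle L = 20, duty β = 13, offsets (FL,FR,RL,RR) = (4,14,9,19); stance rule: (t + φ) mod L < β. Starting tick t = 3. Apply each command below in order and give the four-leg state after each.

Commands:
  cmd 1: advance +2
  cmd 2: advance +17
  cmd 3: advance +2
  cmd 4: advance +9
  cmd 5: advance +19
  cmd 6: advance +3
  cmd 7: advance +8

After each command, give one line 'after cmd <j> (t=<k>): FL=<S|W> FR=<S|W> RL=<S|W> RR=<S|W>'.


after cmd 1 (t=5): FL=S FR=W RL=W RR=S
after cmd 2 (t=22): FL=S FR=W RL=S RR=S
after cmd 3 (t=24): FL=S FR=W RL=W RR=S
after cmd 4 (t=33): FL=W FR=S RL=S RR=S
after cmd 5 (t=52): FL=W FR=S RL=S RR=S
after cmd 6 (t=55): FL=W FR=S RL=S RR=W
after cmd 7 (t=63): FL=S FR=W RL=S RR=S

start t=3: FL=S FR=W RL=S RR=S
cmd 1: advance +2 → t=5, phase=(9,19,14,4) → FL=S FR=W RL=W RR=S
cmd 2: advance +17 → t=22, phase=(6,16,11,1) → FL=S FR=W RL=S RR=S
cmd 3: advance +2 → t=24, phase=(8,18,13,3) → FL=S FR=W RL=W RR=S
cmd 4: advance +9 → t=33, phase=(17,7,2,12) → FL=W FR=S RL=S RR=S
cmd 5: advance +19 → t=52, phase=(16,6,1,11) → FL=W FR=S RL=S RR=S
cmd 6: advance +3 → t=55, phase=(19,9,4,14) → FL=W FR=S RL=S RR=W
cmd 7: advance +8 → t=63, phase=(7,17,12,2) → FL=S FR=W RL=S RR=S


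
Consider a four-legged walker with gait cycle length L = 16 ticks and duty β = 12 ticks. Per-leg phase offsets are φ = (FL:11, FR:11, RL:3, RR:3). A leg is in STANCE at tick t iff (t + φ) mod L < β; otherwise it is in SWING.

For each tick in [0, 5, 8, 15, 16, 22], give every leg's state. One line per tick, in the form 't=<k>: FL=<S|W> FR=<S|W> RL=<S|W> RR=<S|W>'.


t=0: phase=(11,11,3,3) vs β=12 → FL=S FR=S RL=S RR=S
t=5: phase=(0,0,8,8) vs β=12 → FL=S FR=S RL=S RR=S
t=8: phase=(3,3,11,11) vs β=12 → FL=S FR=S RL=S RR=S
t=15: phase=(10,10,2,2) vs β=12 → FL=S FR=S RL=S RR=S
t=16: phase=(11,11,3,3) vs β=12 → FL=S FR=S RL=S RR=S
t=22: phase=(1,1,9,9) vs β=12 → FL=S FR=S RL=S RR=S

t=0: FL=S FR=S RL=S RR=S
t=5: FL=S FR=S RL=S RR=S
t=8: FL=S FR=S RL=S RR=S
t=15: FL=S FR=S RL=S RR=S
t=16: FL=S FR=S RL=S RR=S
t=22: FL=S FR=S RL=S RR=S


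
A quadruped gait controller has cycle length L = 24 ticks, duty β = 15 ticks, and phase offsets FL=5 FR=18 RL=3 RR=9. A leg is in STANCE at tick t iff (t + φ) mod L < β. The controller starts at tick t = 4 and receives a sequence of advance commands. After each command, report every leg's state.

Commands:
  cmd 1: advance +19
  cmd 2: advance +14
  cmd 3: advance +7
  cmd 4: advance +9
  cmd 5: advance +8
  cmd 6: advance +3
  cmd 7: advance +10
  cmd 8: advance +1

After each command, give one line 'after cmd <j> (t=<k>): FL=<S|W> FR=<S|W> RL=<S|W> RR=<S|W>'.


start t=4: FL=S FR=W RL=S RR=S
cmd 1: advance +19 → t=23, phase=(4,17,2,8) → FL=S FR=W RL=S RR=S
cmd 2: advance +14 → t=37, phase=(18,7,16,22) → FL=W FR=S RL=W RR=W
cmd 3: advance +7 → t=44, phase=(1,14,23,5) → FL=S FR=S RL=W RR=S
cmd 4: advance +9 → t=53, phase=(10,23,8,14) → FL=S FR=W RL=S RR=S
cmd 5: advance +8 → t=61, phase=(18,7,16,22) → FL=W FR=S RL=W RR=W
cmd 6: advance +3 → t=64, phase=(21,10,19,1) → FL=W FR=S RL=W RR=S
cmd 7: advance +10 → t=74, phase=(7,20,5,11) → FL=S FR=W RL=S RR=S
cmd 8: advance +1 → t=75, phase=(8,21,6,12) → FL=S FR=W RL=S RR=S

after cmd 1 (t=23): FL=S FR=W RL=S RR=S
after cmd 2 (t=37): FL=W FR=S RL=W RR=W
after cmd 3 (t=44): FL=S FR=S RL=W RR=S
after cmd 4 (t=53): FL=S FR=W RL=S RR=S
after cmd 5 (t=61): FL=W FR=S RL=W RR=W
after cmd 6 (t=64): FL=W FR=S RL=W RR=S
after cmd 7 (t=74): FL=S FR=W RL=S RR=S
after cmd 8 (t=75): FL=S FR=W RL=S RR=S


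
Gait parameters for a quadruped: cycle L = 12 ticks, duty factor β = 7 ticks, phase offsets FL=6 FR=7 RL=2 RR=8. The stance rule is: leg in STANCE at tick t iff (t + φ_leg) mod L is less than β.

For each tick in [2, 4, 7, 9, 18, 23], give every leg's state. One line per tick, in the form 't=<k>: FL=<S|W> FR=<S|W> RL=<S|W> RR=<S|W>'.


t=2: FL=W FR=W RL=S RR=W
t=4: FL=W FR=W RL=S RR=S
t=7: FL=S FR=S RL=W RR=S
t=9: FL=S FR=S RL=W RR=S
t=18: FL=S FR=S RL=W RR=S
t=23: FL=S FR=S RL=S RR=W

t=2: phase=(8,9,4,10) vs β=7 → FL=W FR=W RL=S RR=W
t=4: phase=(10,11,6,0) vs β=7 → FL=W FR=W RL=S RR=S
t=7: phase=(1,2,9,3) vs β=7 → FL=S FR=S RL=W RR=S
t=9: phase=(3,4,11,5) vs β=7 → FL=S FR=S RL=W RR=S
t=18: phase=(0,1,8,2) vs β=7 → FL=S FR=S RL=W RR=S
t=23: phase=(5,6,1,7) vs β=7 → FL=S FR=S RL=S RR=W


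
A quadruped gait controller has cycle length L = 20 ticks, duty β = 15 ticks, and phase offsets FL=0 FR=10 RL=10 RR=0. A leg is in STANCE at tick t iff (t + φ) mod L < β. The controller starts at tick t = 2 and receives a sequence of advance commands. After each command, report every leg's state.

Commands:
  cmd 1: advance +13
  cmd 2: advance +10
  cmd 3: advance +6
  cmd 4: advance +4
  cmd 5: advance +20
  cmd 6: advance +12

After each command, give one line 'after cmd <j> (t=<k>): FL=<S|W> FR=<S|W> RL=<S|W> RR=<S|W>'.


start t=2: FL=S FR=S RL=S RR=S
cmd 1: advance +13 → t=15, phase=(15,5,5,15) → FL=W FR=S RL=S RR=W
cmd 2: advance +10 → t=25, phase=(5,15,15,5) → FL=S FR=W RL=W RR=S
cmd 3: advance +6 → t=31, phase=(11,1,1,11) → FL=S FR=S RL=S RR=S
cmd 4: advance +4 → t=35, phase=(15,5,5,15) → FL=W FR=S RL=S RR=W
cmd 5: advance +20 → t=55, phase=(15,5,5,15) → FL=W FR=S RL=S RR=W
cmd 6: advance +12 → t=67, phase=(7,17,17,7) → FL=S FR=W RL=W RR=S

after cmd 1 (t=15): FL=W FR=S RL=S RR=W
after cmd 2 (t=25): FL=S FR=W RL=W RR=S
after cmd 3 (t=31): FL=S FR=S RL=S RR=S
after cmd 4 (t=35): FL=W FR=S RL=S RR=W
after cmd 5 (t=55): FL=W FR=S RL=S RR=W
after cmd 6 (t=67): FL=S FR=W RL=W RR=S


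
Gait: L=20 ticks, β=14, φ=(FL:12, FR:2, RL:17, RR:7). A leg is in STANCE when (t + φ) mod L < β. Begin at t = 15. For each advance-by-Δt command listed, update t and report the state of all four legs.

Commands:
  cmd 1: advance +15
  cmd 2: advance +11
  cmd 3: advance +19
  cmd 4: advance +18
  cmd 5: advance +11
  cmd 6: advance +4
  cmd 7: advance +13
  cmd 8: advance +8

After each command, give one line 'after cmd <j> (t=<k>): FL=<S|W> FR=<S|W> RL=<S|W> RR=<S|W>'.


start t=15: FL=S FR=W RL=S RR=S
cmd 1: advance +15 → t=30, phase=(2,12,7,17) → FL=S FR=S RL=S RR=W
cmd 2: advance +11 → t=41, phase=(13,3,18,8) → FL=S FR=S RL=W RR=S
cmd 3: advance +19 → t=60, phase=(12,2,17,7) → FL=S FR=S RL=W RR=S
cmd 4: advance +18 → t=78, phase=(10,0,15,5) → FL=S FR=S RL=W RR=S
cmd 5: advance +11 → t=89, phase=(1,11,6,16) → FL=S FR=S RL=S RR=W
cmd 6: advance +4 → t=93, phase=(5,15,10,0) → FL=S FR=W RL=S RR=S
cmd 7: advance +13 → t=106, phase=(18,8,3,13) → FL=W FR=S RL=S RR=S
cmd 8: advance +8 → t=114, phase=(6,16,11,1) → FL=S FR=W RL=S RR=S

after cmd 1 (t=30): FL=S FR=S RL=S RR=W
after cmd 2 (t=41): FL=S FR=S RL=W RR=S
after cmd 3 (t=60): FL=S FR=S RL=W RR=S
after cmd 4 (t=78): FL=S FR=S RL=W RR=S
after cmd 5 (t=89): FL=S FR=S RL=S RR=W
after cmd 6 (t=93): FL=S FR=W RL=S RR=S
after cmd 7 (t=106): FL=W FR=S RL=S RR=S
after cmd 8 (t=114): FL=S FR=W RL=S RR=S


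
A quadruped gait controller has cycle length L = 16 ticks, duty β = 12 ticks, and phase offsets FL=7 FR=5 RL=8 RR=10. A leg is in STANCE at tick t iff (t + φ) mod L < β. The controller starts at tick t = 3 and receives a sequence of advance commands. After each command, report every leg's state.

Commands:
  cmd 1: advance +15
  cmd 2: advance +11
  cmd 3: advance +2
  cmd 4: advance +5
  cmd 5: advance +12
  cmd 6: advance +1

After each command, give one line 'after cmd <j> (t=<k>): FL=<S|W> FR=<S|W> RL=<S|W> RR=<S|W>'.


after cmd 1 (t=18): FL=S FR=S RL=S RR=W
after cmd 2 (t=29): FL=S FR=S RL=S RR=S
after cmd 3 (t=31): FL=S FR=S RL=S RR=S
after cmd 4 (t=36): FL=S FR=S RL=W RR=W
after cmd 5 (t=48): FL=S FR=S RL=S RR=S
after cmd 6 (t=49): FL=S FR=S RL=S RR=S

start t=3: FL=S FR=S RL=S RR=W
cmd 1: advance +15 → t=18, phase=(9,7,10,12) → FL=S FR=S RL=S RR=W
cmd 2: advance +11 → t=29, phase=(4,2,5,7) → FL=S FR=S RL=S RR=S
cmd 3: advance +2 → t=31, phase=(6,4,7,9) → FL=S FR=S RL=S RR=S
cmd 4: advance +5 → t=36, phase=(11,9,12,14) → FL=S FR=S RL=W RR=W
cmd 5: advance +12 → t=48, phase=(7,5,8,10) → FL=S FR=S RL=S RR=S
cmd 6: advance +1 → t=49, phase=(8,6,9,11) → FL=S FR=S RL=S RR=S
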